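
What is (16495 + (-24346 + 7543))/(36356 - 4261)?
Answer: -44/4585 ≈ -0.0095965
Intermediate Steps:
(16495 + (-24346 + 7543))/(36356 - 4261) = (16495 - 16803)/32095 = -308*1/32095 = -44/4585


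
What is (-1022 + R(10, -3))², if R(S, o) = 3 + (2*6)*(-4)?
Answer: 1138489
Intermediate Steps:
R(S, o) = -45 (R(S, o) = 3 + 12*(-4) = 3 - 48 = -45)
(-1022 + R(10, -3))² = (-1022 - 45)² = (-1067)² = 1138489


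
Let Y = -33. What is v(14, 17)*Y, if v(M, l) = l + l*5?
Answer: -3366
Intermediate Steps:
v(M, l) = 6*l (v(M, l) = l + 5*l = 6*l)
v(14, 17)*Y = (6*17)*(-33) = 102*(-33) = -3366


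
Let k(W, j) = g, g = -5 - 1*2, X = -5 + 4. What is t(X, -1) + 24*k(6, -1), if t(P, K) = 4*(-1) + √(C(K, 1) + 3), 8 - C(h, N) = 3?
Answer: -172 + 2*√2 ≈ -169.17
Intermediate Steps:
C(h, N) = 5 (C(h, N) = 8 - 1*3 = 8 - 3 = 5)
X = -1
t(P, K) = -4 + 2*√2 (t(P, K) = 4*(-1) + √(5 + 3) = -4 + √8 = -4 + 2*√2)
g = -7 (g = -5 - 2 = -7)
k(W, j) = -7
t(X, -1) + 24*k(6, -1) = (-4 + 2*√2) + 24*(-7) = (-4 + 2*√2) - 168 = -172 + 2*√2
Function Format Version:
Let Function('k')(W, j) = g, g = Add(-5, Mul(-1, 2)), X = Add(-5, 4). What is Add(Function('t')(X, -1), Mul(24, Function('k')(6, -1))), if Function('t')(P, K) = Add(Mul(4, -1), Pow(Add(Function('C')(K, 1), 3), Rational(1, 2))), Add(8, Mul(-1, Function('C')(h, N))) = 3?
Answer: Add(-172, Mul(2, Pow(2, Rational(1, 2)))) ≈ -169.17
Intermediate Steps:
Function('C')(h, N) = 5 (Function('C')(h, N) = Add(8, Mul(-1, 3)) = Add(8, -3) = 5)
X = -1
Function('t')(P, K) = Add(-4, Mul(2, Pow(2, Rational(1, 2)))) (Function('t')(P, K) = Add(Mul(4, -1), Pow(Add(5, 3), Rational(1, 2))) = Add(-4, Pow(8, Rational(1, 2))) = Add(-4, Mul(2, Pow(2, Rational(1, 2)))))
g = -7 (g = Add(-5, -2) = -7)
Function('k')(W, j) = -7
Add(Function('t')(X, -1), Mul(24, Function('k')(6, -1))) = Add(Add(-4, Mul(2, Pow(2, Rational(1, 2)))), Mul(24, -7)) = Add(Add(-4, Mul(2, Pow(2, Rational(1, 2)))), -168) = Add(-172, Mul(2, Pow(2, Rational(1, 2))))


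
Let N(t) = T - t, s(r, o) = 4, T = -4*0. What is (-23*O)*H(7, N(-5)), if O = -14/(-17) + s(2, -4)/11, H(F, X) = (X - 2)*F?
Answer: -107226/187 ≈ -573.40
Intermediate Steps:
T = 0
N(t) = -t (N(t) = 0 - t = -t)
H(F, X) = F*(-2 + X) (H(F, X) = (-2 + X)*F = F*(-2 + X))
O = 222/187 (O = -14/(-17) + 4/11 = -14*(-1/17) + 4*(1/11) = 14/17 + 4/11 = 222/187 ≈ 1.1872)
(-23*O)*H(7, N(-5)) = (-23*222/187)*(7*(-2 - 1*(-5))) = -35742*(-2 + 5)/187 = -35742*3/187 = -5106/187*21 = -107226/187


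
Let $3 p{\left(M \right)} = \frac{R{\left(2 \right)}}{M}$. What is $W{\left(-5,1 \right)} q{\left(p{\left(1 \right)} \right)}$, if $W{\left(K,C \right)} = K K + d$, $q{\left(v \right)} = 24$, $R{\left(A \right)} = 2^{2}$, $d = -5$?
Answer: $480$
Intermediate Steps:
$R{\left(A \right)} = 4$
$p{\left(M \right)} = \frac{4}{3 M}$ ($p{\left(M \right)} = \frac{4 \frac{1}{M}}{3} = \frac{4}{3 M}$)
$W{\left(K,C \right)} = -5 + K^{2}$ ($W{\left(K,C \right)} = K K - 5 = K^{2} - 5 = -5 + K^{2}$)
$W{\left(-5,1 \right)} q{\left(p{\left(1 \right)} \right)} = \left(-5 + \left(-5\right)^{2}\right) 24 = \left(-5 + 25\right) 24 = 20 \cdot 24 = 480$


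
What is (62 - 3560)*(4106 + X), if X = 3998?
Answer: -28347792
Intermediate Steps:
(62 - 3560)*(4106 + X) = (62 - 3560)*(4106 + 3998) = -3498*8104 = -28347792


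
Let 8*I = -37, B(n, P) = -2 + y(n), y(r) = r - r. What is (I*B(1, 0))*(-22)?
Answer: -407/2 ≈ -203.50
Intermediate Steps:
y(r) = 0
B(n, P) = -2 (B(n, P) = -2 + 0 = -2)
I = -37/8 (I = (1/8)*(-37) = -37/8 ≈ -4.6250)
(I*B(1, 0))*(-22) = -37/8*(-2)*(-22) = (37/4)*(-22) = -407/2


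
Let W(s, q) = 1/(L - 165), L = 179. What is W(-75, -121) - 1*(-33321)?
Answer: 466495/14 ≈ 33321.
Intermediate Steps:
W(s, q) = 1/14 (W(s, q) = 1/(179 - 165) = 1/14)
W(-75, -121) - 1*(-33321) = 1/14 - 1*(-33321) = 1/14 + 33321 = 466495/14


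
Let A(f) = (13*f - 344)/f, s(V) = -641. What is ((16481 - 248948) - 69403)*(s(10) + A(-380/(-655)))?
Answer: 7002780260/19 ≈ 3.6857e+8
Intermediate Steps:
A(f) = (-344 + 13*f)/f
((16481 - 248948) - 69403)*(s(10) + A(-380/(-655))) = ((16481 - 248948) - 69403)*(-641 + (13 - 344/((-380/(-655))))) = (-232467 - 69403)*(-641 + (13 - 344/((-380*(-1/655))))) = -301870*(-641 + (13 - 344/76/131)) = -301870*(-641 + (13 - 344*131/76)) = -301870*(-641 + (13 - 11266/19)) = -301870*(-641 - 11019/19) = -301870*(-23198/19) = 7002780260/19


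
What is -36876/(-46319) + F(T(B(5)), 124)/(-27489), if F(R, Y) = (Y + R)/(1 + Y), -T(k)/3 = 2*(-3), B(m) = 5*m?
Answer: 18100566886/22736839125 ≈ 0.79609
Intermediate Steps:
T(k) = 18 (T(k) = -6*(-3) = -3*(-6) = 18)
F(R, Y) = (R + Y)/(1 + Y)
-36876/(-46319) + F(T(B(5)), 124)/(-27489) = -36876/(-46319) + ((18 + 124)/(1 + 124))/(-27489) = -36876*(-1/46319) + (142/125)*(-1/27489) = 5268/6617 + ((1/125)*142)*(-1/27489) = 5268/6617 + (142/125)*(-1/27489) = 5268/6617 - 142/3436125 = 18100566886/22736839125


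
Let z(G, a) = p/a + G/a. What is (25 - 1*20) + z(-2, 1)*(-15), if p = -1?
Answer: 50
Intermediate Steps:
z(G, a) = -1/a + G/a
(25 - 1*20) + z(-2, 1)*(-15) = (25 - 1*20) + ((-1 - 2)/1)*(-15) = (25 - 20) + (1*(-3))*(-15) = 5 - 3*(-15) = 5 + 45 = 50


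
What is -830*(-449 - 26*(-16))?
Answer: 27390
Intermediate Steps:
-830*(-449 - 26*(-16)) = -830*(-449 + 416) = -830*(-33) = 27390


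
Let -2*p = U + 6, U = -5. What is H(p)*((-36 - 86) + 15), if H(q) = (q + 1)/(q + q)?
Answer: 107/2 ≈ 53.500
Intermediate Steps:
p = -1/2 (p = -(-5 + 6)/2 = -1/2*1 = -1/2 ≈ -0.50000)
H(q) = (1 + q)/(2*q) (H(q) = (1 + q)/((2*q)) = (1 + q)*(1/(2*q)) = (1 + q)/(2*q))
H(p)*((-36 - 86) + 15) = ((1 - 1/2)/(2*(-1/2)))*((-36 - 86) + 15) = ((1/2)*(-2)*(1/2))*(-122 + 15) = -1/2*(-107) = 107/2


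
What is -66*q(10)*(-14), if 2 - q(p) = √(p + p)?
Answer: 1848 - 1848*√5 ≈ -2284.3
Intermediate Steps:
q(p) = 2 - √2*√p (q(p) = 2 - √(p + p) = 2 - √(2*p) = 2 - √2*√p)
-66*q(10)*(-14) = -66*(2 - √2*√10)*(-14) = -66*(2 - 2*√5)*(-14) = (-132 + 132*√5)*(-14) = 1848 - 1848*√5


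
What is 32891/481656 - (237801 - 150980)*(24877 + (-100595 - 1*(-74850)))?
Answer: 36297898672859/481656 ≈ 7.5361e+7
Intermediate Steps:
32891/481656 - (237801 - 150980)*(24877 + (-100595 - 1*(-74850))) = 32891*(1/481656) - 86821*(24877 + (-100595 + 74850)) = 32891/481656 - 86821*(24877 - 25745) = 32891/481656 - 86821*(-868) = 32891/481656 - 1*(-75360628) = 32891/481656 + 75360628 = 36297898672859/481656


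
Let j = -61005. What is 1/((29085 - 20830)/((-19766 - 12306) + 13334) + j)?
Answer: -18738/1143119945 ≈ -1.6392e-5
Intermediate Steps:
1/((29085 - 20830)/((-19766 - 12306) + 13334) + j) = 1/((29085 - 20830)/((-19766 - 12306) + 13334) - 61005) = 1/(8255/(-32072 + 13334) - 61005) = 1/(8255/(-18738) - 61005) = 1/(8255*(-1/18738) - 61005) = 1/(-8255/18738 - 61005) = 1/(-1143119945/18738) = -18738/1143119945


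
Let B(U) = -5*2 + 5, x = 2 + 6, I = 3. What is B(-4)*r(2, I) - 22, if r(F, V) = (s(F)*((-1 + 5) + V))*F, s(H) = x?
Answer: -582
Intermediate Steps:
x = 8
B(U) = -5 (B(U) = -10 + 5 = -5)
s(H) = 8
r(F, V) = F*(32 + 8*V) (r(F, V) = (8*((-1 + 5) + V))*F = (8*(4 + V))*F = (32 + 8*V)*F = F*(32 + 8*V))
B(-4)*r(2, I) - 22 = -40*2*(4 + 3) - 22 = -40*2*7 - 22 = -5*112 - 22 = -560 - 22 = -582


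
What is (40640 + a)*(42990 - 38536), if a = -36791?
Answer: 17143446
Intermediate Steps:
(40640 + a)*(42990 - 38536) = (40640 - 36791)*(42990 - 38536) = 3849*4454 = 17143446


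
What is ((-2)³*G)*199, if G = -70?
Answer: 111440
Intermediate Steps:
((-2)³*G)*199 = ((-2)³*(-70))*199 = -8*(-70)*199 = 560*199 = 111440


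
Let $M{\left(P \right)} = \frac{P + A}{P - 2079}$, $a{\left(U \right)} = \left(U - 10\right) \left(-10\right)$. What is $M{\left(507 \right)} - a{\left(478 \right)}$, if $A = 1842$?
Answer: $\frac{2451537}{524} \approx 4678.5$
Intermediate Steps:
$a{\left(U \right)} = 100 - 10 U$ ($a{\left(U \right)} = \left(-10 + U\right) \left(-10\right) = 100 - 10 U$)
$M{\left(P \right)} = \frac{1842 + P}{-2079 + P}$ ($M{\left(P \right)} = \frac{P + 1842}{P - 2079} = \frac{1842 + P}{-2079 + P}$)
$M{\left(507 \right)} - a{\left(478 \right)} = \frac{1842 + 507}{-2079 + 507} - \left(100 - 4780\right) = \frac{1}{-1572} \cdot 2349 - \left(100 - 4780\right) = \left(- \frac{1}{1572}\right) 2349 - -4680 = - \frac{783}{524} + 4680 = \frac{2451537}{524}$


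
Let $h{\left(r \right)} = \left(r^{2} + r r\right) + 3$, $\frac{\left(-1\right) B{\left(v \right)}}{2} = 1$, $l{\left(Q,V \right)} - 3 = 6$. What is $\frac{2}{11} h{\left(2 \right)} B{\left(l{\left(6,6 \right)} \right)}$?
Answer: $-4$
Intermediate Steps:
$l{\left(Q,V \right)} = 9$ ($l{\left(Q,V \right)} = 3 + 6 = 9$)
$B{\left(v \right)} = -2$ ($B{\left(v \right)} = \left(-2\right) 1 = -2$)
$h{\left(r \right)} = 3 + 2 r^{2}$ ($h{\left(r \right)} = \left(r^{2} + r^{2}\right) + 3 = 2 r^{2} + 3 = 3 + 2 r^{2}$)
$\frac{2}{11} h{\left(2 \right)} B{\left(l{\left(6,6 \right)} \right)} = \frac{2}{11} \left(3 + 2 \cdot 2^{2}\right) \left(-2\right) = 2 \cdot \frac{1}{11} \left(3 + 2 \cdot 4\right) \left(-2\right) = \frac{2 \left(3 + 8\right)}{11} \left(-2\right) = \frac{2}{11} \cdot 11 \left(-2\right) = 2 \left(-2\right) = -4$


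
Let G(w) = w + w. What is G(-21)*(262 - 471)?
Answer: 8778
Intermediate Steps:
G(w) = 2*w
G(-21)*(262 - 471) = (2*(-21))*(262 - 471) = -42*(-209) = 8778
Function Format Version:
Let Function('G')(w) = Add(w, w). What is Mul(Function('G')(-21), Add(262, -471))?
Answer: 8778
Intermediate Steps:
Function('G')(w) = Mul(2, w)
Mul(Function('G')(-21), Add(262, -471)) = Mul(Mul(2, -21), Add(262, -471)) = Mul(-42, -209) = 8778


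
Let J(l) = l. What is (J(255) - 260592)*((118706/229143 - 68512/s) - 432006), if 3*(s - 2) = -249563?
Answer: 3977321124092983576/35364403 ≈ 1.1247e+11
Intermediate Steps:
s = -249557/3 (s = 2 + (1/3)*(-249563) = 2 - 249563/3 = -249557/3 ≈ -83186.)
(J(255) - 260592)*((118706/229143 - 68512/s) - 432006) = (255 - 260592)*((118706/229143 - 68512/(-249557/3)) - 432006) = -260337*((118706*(1/229143) - 68512*(-3/249557)) - 432006) = -260337*((118706/229143 + 205536/249557) - 432006) = -260337*(76721048890/57184239651 - 432006) = -260337*(-24703857913621016/57184239651) = 3977321124092983576/35364403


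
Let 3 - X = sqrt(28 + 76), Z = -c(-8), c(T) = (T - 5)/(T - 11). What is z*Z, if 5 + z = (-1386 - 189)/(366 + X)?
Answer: 16398980/2585083 + 40950*sqrt(26)/2585083 ≈ 6.4245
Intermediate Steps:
c(T) = (-5 + T)/(-11 + T)
Z = -13/19 (Z = -(-5 - 8)/(-11 - 8) = -(-13)/(-19) = -(-1)*(-13)/19 = -1*13/19 = -13/19 ≈ -0.68421)
X = 3 - 2*sqrt(26) (X = 3 - sqrt(28 + 76) = 3 - sqrt(104) = 3 - 2*sqrt(26) ≈ -7.1980)
z = -5 - 1575/(369 - 2*sqrt(26)) (z = -5 + (-1386 - 189)/(366 + (3 - 2*sqrt(26))) = -5 - 1575/(369 - 2*sqrt(26)) ≈ -9.3896)
z*Z = (-1261460/136057 - 3150*sqrt(26)/136057)*(-13/19) = 16398980/2585083 + 40950*sqrt(26)/2585083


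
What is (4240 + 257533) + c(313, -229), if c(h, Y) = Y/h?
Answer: 81934720/313 ≈ 2.6177e+5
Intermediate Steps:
(4240 + 257533) + c(313, -229) = (4240 + 257533) - 229/313 = 261773 - 229*1/313 = 261773 - 229/313 = 81934720/313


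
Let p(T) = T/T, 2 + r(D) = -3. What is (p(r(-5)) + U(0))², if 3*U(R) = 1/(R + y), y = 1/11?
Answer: 196/9 ≈ 21.778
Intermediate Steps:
r(D) = -5 (r(D) = -2 - 3 = -5)
p(T) = 1
y = 1/11 ≈ 0.090909
U(R) = 1/(3*(1/11 + R)) (U(R) = 1/(3*(R + 1/11)) = 1/(3*(1/11 + R)))
(p(r(-5)) + U(0))² = (1 + 11/(3*(1 + 11*0)))² = (1 + 11/(3*(1 + 0)))² = (1 + (11/3)/1)² = (1 + (11/3)*1)² = (1 + 11/3)² = (14/3)² = 196/9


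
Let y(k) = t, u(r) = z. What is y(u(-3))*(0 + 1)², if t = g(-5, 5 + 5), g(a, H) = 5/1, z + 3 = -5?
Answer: 5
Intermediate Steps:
z = -8 (z = -3 - 5 = -8)
u(r) = -8
g(a, H) = 5 (g(a, H) = 5*1 = 5)
t = 5
y(k) = 5
y(u(-3))*(0 + 1)² = 5*(0 + 1)² = 5*1² = 5*1 = 5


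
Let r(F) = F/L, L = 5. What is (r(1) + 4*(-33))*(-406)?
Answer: 267554/5 ≈ 53511.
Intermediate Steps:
r(F) = F/5
(r(1) + 4*(-33))*(-406) = ((⅕)*1 + 4*(-33))*(-406) = (⅕ - 132)*(-406) = -659/5*(-406) = 267554/5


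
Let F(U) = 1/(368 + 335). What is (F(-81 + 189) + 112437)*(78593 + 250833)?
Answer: 26038889156312/703 ≈ 3.7040e+10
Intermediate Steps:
F(U) = 1/703
(F(-81 + 189) + 112437)*(78593 + 250833) = (1/703 + 112437)*(78593 + 250833) = (79043212/703)*329426 = 26038889156312/703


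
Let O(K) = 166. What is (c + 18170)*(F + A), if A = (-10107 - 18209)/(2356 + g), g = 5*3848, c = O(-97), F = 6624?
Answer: 655620127392/5399 ≈ 1.2143e+8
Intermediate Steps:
c = 166
g = 19240
A = -7079/5399 (A = (-10107 - 18209)/(2356 + 19240) = -28316/21596 = -28316*1/21596 = -7079/5399 ≈ -1.3112)
(c + 18170)*(F + A) = (166 + 18170)*(6624 - 7079/5399) = 18336*(35755897/5399) = 655620127392/5399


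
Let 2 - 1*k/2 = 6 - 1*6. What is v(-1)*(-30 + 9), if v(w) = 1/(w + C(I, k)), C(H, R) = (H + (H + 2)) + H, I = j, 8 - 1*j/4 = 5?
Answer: -21/37 ≈ -0.56757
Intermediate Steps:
j = 12 (j = 32 - 4*5 = 32 - 20 = 12)
I = 12
k = 4 (k = 4 - 2*(6 - 1*6) = 4 - 2*(6 - 6) = 4 - 2*0 = 4 + 0 = 4)
C(H, R) = 2 + 3*H (C(H, R) = (H + (2 + H)) + H = (2 + 2*H) + H = 2 + 3*H)
v(w) = 1/(38 + w) (v(w) = 1/(w + (2 + 3*12)) = 1/(w + (2 + 36)) = 1/(w + 38) = 1/(38 + w))
v(-1)*(-30 + 9) = (-30 + 9)/(38 - 1) = -21/37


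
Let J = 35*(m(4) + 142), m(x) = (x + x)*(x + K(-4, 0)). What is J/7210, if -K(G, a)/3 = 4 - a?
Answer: 39/103 ≈ 0.37864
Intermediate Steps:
K(G, a) = -12 + 3*a (K(G, a) = -3*(4 - a) = -12 + 3*a)
m(x) = 2*x*(-12 + x) (m(x) = (x + x)*(x + (-12 + 3*0)) = (2*x)*(x + (-12 + 0)) = (2*x)*(x - 12) = (2*x)*(-12 + x) = 2*x*(-12 + x))
J = 2730 (J = 35*(2*4*(-12 + 4) + 142) = 35*(2*4*(-8) + 142) = 35*(-64 + 142) = 35*78 = 2730)
J/7210 = 2730/7210 = 2730*(1/7210) = 39/103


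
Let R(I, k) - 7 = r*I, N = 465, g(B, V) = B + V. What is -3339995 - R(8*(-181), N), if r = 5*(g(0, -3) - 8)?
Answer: -3419642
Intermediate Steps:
r = -55 (r = 5*((0 - 3) - 8) = 5*(-3 - 8) = 5*(-11) = -55)
R(I, k) = 7 - 55*I
-3339995 - R(8*(-181), N) = -3339995 - (7 - 440*(-181)) = -3339995 - (7 - 55*(-1448)) = -3339995 - (7 + 79640) = -3339995 - 1*79647 = -3339995 - 79647 = -3419642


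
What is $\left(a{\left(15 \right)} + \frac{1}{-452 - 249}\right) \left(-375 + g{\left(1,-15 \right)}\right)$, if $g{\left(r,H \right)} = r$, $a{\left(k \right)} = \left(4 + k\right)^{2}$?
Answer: $- \frac{94644440}{701} \approx -1.3501 \cdot 10^{5}$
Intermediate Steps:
$\left(a{\left(15 \right)} + \frac{1}{-452 - 249}\right) \left(-375 + g{\left(1,-15 \right)}\right) = \left(\left(4 + 15\right)^{2} + \frac{1}{-452 - 249}\right) \left(-375 + 1\right) = \left(19^{2} + \frac{1}{-701}\right) \left(-374\right) = \left(361 - \frac{1}{701}\right) \left(-374\right) = \frac{253060}{701} \left(-374\right) = - \frac{94644440}{701}$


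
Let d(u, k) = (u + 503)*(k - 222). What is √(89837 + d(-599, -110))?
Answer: √121709 ≈ 348.87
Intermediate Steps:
d(u, k) = (-222 + k)*(503 + u) (d(u, k) = (503 + u)*(-222 + k) = (-222 + k)*(503 + u))
√(89837 + d(-599, -110)) = √(89837 + (-111666 - 222*(-599) + 503*(-110) - 110*(-599))) = √(89837 + (-111666 + 132978 - 55330 + 65890)) = √(89837 + 31872) = √121709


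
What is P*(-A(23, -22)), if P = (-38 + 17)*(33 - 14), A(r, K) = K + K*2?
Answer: -26334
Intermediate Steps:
A(r, K) = 3*K (A(r, K) = K + 2*K = 3*K)
P = -399 (P = -21*19 = -399)
P*(-A(23, -22)) = -(-399)*3*(-22) = -(-399)*(-66) = -399*66 = -26334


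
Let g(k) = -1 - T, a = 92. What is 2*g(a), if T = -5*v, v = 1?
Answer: 8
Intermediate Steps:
T = -5 (T = -5*1 = -5)
g(k) = 4 (g(k) = -1 - 1*(-5) = -1 + 5 = 4)
2*g(a) = 2*4 = 8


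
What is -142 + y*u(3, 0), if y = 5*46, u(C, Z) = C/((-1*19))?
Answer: -3388/19 ≈ -178.32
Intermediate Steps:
u(C, Z) = -C/19 (u(C, Z) = C/(-19) = C*(-1/19) = -C/19)
y = 230
-142 + y*u(3, 0) = -142 + 230*(-1/19*3) = -142 + 230*(-3/19) = -142 - 690/19 = -3388/19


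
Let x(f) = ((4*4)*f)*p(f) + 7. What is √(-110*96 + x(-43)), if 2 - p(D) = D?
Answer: I*√41513 ≈ 203.75*I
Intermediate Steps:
p(D) = 2 - D
x(f) = 7 + 16*f*(2 - f) (x(f) = ((4*4)*f)*(2 - f) + 7 = (16*f)*(2 - f) + 7 = 16*f*(2 - f) + 7 = 7 + 16*f*(2 - f))
√(-110*96 + x(-43)) = √(-110*96 + (7 - 16*(-43)*(-2 - 43))) = √(-10560 + (7 - 16*(-43)*(-45))) = √(-10560 + (7 - 30960)) = √(-10560 - 30953) = √(-41513) = I*√41513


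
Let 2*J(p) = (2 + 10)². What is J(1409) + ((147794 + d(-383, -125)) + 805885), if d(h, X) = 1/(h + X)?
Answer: 484505507/508 ≈ 9.5375e+5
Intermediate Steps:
d(h, X) = 1/(X + h)
J(p) = 72 (J(p) = (2 + 10)²/2 = (½)*12² = (½)*144 = 72)
J(1409) + ((147794 + d(-383, -125)) + 805885) = 72 + ((147794 + 1/(-125 - 383)) + 805885) = 72 + ((147794 + 1/(-508)) + 805885) = 72 + ((147794 - 1/508) + 805885) = 72 + (75079351/508 + 805885) = 72 + 484468931/508 = 484505507/508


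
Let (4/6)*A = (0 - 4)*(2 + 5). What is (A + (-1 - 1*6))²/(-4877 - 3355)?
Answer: -7/24 ≈ -0.29167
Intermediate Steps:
A = -42 (A = 3*((0 - 4)*(2 + 5))/2 = 3*(-4*7)/2 = (3/2)*(-28) = -42)
(A + (-1 - 1*6))²/(-4877 - 3355) = (-42 + (-1 - 1*6))²/(-4877 - 3355) = (-42 + (-1 - 6))²/(-8232) = (-42 - 7)²*(-1/8232) = (-49)²*(-1/8232) = 2401*(-1/8232) = -7/24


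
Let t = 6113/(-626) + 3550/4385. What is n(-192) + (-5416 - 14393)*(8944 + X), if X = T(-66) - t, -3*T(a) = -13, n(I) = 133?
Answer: -97412061954373/549002 ≈ -1.7743e+8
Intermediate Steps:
T(a) = 13/3 (T(a) = -1/3*(-13) = 13/3)
t = -4916641/549002 (t = 6113*(-1/626) + 3550*(1/4385) = -6113/626 + 710/877 = -4916641/549002 ≈ -8.9556)
X = 21886949/1647006 (X = 13/3 - 1*(-4916641/549002) = 13/3 + 4916641/549002 = 21886949/1647006 ≈ 13.289)
n(-192) + (-5416 - 14393)*(8944 + X) = 133 + (-5416 - 14393)*(8944 + 21886949/1647006) = 133 - 19809*14752708613/1647006 = 133 - 97412134971639/549002 = -97412061954373/549002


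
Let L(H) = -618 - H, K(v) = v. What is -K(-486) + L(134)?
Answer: -266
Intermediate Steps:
-K(-486) + L(134) = -1*(-486) + (-618 - 1*134) = 486 + (-618 - 134) = 486 - 752 = -266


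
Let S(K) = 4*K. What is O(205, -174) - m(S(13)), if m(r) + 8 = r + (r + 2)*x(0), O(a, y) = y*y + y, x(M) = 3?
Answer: 29896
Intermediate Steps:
O(a, y) = y + y² (O(a, y) = y² + y = y + y²)
m(r) = -2 + 4*r (m(r) = -8 + (r + (r + 2)*3) = -8 + (r + (2 + r)*3) = -8 + (r + (6 + 3*r)) = -8 + (6 + 4*r) = -2 + 4*r)
O(205, -174) - m(S(13)) = -174*(1 - 174) - (-2 + 4*(4*13)) = -174*(-173) - (-2 + 4*52) = 30102 - (-2 + 208) = 30102 - 1*206 = 30102 - 206 = 29896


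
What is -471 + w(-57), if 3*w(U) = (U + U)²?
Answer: 3861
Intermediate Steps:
w(U) = 4*U²/3 (w(U) = (U + U)²/3 = (2*U)²/3 = (4*U²)/3 = 4*U²/3)
-471 + w(-57) = -471 + (4/3)*(-57)² = -471 + (4/3)*3249 = -471 + 4332 = 3861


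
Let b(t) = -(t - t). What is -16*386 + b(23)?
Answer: -6176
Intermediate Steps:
b(t) = 0 (b(t) = -1*0 = 0)
-16*386 + b(23) = -16*386 + 0 = -6176 + 0 = -6176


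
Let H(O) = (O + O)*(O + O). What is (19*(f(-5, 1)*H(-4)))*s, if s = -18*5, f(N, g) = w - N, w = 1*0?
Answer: -547200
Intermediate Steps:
H(O) = 4*O**2 (H(O) = (2*O)*(2*O) = 4*O**2)
w = 0
f(N, g) = -N (f(N, g) = 0 - N = -N)
s = -90
(19*(f(-5, 1)*H(-4)))*s = (19*((-1*(-5))*(4*(-4)**2)))*(-90) = (19*(5*(4*16)))*(-90) = (19*(5*64))*(-90) = (19*320)*(-90) = 6080*(-90) = -547200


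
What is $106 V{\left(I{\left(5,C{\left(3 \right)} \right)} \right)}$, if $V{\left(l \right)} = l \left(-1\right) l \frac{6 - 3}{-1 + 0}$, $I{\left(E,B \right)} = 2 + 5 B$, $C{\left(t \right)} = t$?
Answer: $91902$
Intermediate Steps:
$V{\left(l \right)} = 3 l^{2}$ ($V{\left(l \right)} = - l l \frac{3}{-1} = - l^{2} \cdot 3 \left(-1\right) = - l^{2} \left(-3\right) = 3 l^{2}$)
$106 V{\left(I{\left(5,C{\left(3 \right)} \right)} \right)} = 106 \cdot 3 \left(2 + 5 \cdot 3\right)^{2} = 106 \cdot 3 \left(2 + 15\right)^{2} = 106 \cdot 3 \cdot 17^{2} = 106 \cdot 3 \cdot 289 = 106 \cdot 867 = 91902$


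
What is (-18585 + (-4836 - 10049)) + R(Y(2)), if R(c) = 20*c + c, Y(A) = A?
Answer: -33428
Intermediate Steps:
R(c) = 21*c
(-18585 + (-4836 - 10049)) + R(Y(2)) = (-18585 + (-4836 - 10049)) + 21*2 = (-18585 - 14885) + 42 = -33470 + 42 = -33428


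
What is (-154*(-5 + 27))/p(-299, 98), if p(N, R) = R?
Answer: -242/7 ≈ -34.571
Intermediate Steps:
(-154*(-5 + 27))/p(-299, 98) = -154*(-5 + 27)/98 = -154*22*(1/98) = -3388*1/98 = -242/7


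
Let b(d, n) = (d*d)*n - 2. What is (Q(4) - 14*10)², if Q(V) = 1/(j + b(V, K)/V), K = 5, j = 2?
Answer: 36216324/1849 ≈ 19587.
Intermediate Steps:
b(d, n) = -2 + n*d² (b(d, n) = d²*n - 2 = n*d² - 2 = -2 + n*d²)
Q(V) = 1/(2 + (-2 + 5*V²)/V)
(Q(4) - 14*10)² = (4/(-2 + 2*4 + 5*4²) - 14*10)² = (4/(-2 + 8 + 5*16) - 140)² = (4/(-2 + 8 + 80) - 140)² = (4/86 - 140)² = (4*(1/86) - 140)² = (2/43 - 140)² = (-6018/43)² = 36216324/1849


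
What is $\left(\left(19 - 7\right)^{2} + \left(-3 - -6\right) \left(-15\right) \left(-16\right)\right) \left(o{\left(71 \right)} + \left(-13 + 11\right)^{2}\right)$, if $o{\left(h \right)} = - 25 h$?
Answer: $-1530144$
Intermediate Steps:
$\left(\left(19 - 7\right)^{2} + \left(-3 - -6\right) \left(-15\right) \left(-16\right)\right) \left(o{\left(71 \right)} + \left(-13 + 11\right)^{2}\right) = \left(\left(19 - 7\right)^{2} + \left(-3 - -6\right) \left(-15\right) \left(-16\right)\right) \left(\left(-25\right) 71 + \left(-13 + 11\right)^{2}\right) = \left(12^{2} + \left(-3 + 6\right) \left(-15\right) \left(-16\right)\right) \left(-1775 + \left(-2\right)^{2}\right) = \left(144 + 3 \left(-15\right) \left(-16\right)\right) \left(-1775 + 4\right) = \left(144 - -720\right) \left(-1771\right) = \left(144 + 720\right) \left(-1771\right) = 864 \left(-1771\right) = -1530144$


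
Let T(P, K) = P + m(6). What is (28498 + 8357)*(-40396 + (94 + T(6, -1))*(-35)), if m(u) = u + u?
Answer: -1633266180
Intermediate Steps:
m(u) = 2*u
T(P, K) = 12 + P (T(P, K) = P + 2*6 = P + 12 = 12 + P)
(28498 + 8357)*(-40396 + (94 + T(6, -1))*(-35)) = (28498 + 8357)*(-40396 + (94 + (12 + 6))*(-35)) = 36855*(-40396 + (94 + 18)*(-35)) = 36855*(-40396 + 112*(-35)) = 36855*(-40396 - 3920) = 36855*(-44316) = -1633266180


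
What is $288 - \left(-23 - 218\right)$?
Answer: $529$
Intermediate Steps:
$288 - \left(-23 - 218\right) = 288 - -241 = 288 + 241 = 529$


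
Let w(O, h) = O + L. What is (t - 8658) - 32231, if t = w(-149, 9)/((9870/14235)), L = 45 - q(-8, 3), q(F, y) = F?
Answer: -13498033/329 ≈ -41027.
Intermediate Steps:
L = 53 (L = 45 - 1*(-8) = 45 + 8 = 53)
w(O, h) = 53 + O (w(O, h) = O + 53 = 53 + O)
t = -45552/329 (t = (53 - 149)/((9870/14235)) = -96/(9870*(1/14235)) = -96/658/949 = -96*949/658 = -45552/329 ≈ -138.46)
(t - 8658) - 32231 = (-45552/329 - 8658) - 32231 = -2894034/329 - 32231 = -13498033/329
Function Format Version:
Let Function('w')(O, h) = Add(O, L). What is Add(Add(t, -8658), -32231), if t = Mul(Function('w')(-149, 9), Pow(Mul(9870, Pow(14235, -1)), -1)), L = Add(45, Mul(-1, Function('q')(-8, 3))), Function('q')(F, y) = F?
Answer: Rational(-13498033, 329) ≈ -41027.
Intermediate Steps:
L = 53 (L = Add(45, Mul(-1, -8)) = Add(45, 8) = 53)
Function('w')(O, h) = Add(53, O) (Function('w')(O, h) = Add(O, 53) = Add(53, O))
t = Rational(-45552, 329) (t = Mul(Add(53, -149), Pow(Mul(9870, Pow(14235, -1)), -1)) = Mul(-96, Pow(Mul(9870, Rational(1, 14235)), -1)) = Mul(-96, Pow(Rational(658, 949), -1)) = Mul(-96, Rational(949, 658)) = Rational(-45552, 329) ≈ -138.46)
Add(Add(t, -8658), -32231) = Add(Add(Rational(-45552, 329), -8658), -32231) = Add(Rational(-2894034, 329), -32231) = Rational(-13498033, 329)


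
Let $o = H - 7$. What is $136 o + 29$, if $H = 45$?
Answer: $5197$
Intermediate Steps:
$o = 38$ ($o = 45 - 7 = 38$)
$136 o + 29 = 136 \cdot 38 + 29 = 5168 + 29 = 5197$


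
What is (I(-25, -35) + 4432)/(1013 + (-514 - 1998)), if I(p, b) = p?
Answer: -4407/1499 ≈ -2.9400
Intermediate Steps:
(I(-25, -35) + 4432)/(1013 + (-514 - 1998)) = (-25 + 4432)/(1013 + (-514 - 1998)) = 4407/(1013 - 2512) = 4407/(-1499) = 4407*(-1/1499) = -4407/1499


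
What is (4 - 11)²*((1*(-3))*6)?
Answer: -882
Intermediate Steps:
(4 - 11)²*((1*(-3))*6) = (-7)²*(-3*6) = 49*(-18) = -882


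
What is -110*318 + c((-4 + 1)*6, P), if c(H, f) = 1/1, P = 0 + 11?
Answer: -34979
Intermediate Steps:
P = 11
c(H, f) = 1
-110*318 + c((-4 + 1)*6, P) = -110*318 + 1 = -34980 + 1 = -34979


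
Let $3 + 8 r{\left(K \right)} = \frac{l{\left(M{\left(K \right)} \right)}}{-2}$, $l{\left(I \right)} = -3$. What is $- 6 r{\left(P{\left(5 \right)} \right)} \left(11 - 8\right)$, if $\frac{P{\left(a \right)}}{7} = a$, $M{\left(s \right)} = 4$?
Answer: $\frac{27}{8} \approx 3.375$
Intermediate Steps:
$P{\left(a \right)} = 7 a$
$r{\left(K \right)} = - \frac{3}{16}$ ($r{\left(K \right)} = - \frac{3}{8} + \frac{\left(-3\right) \frac{1}{-2}}{8} = - \frac{3}{8} + \frac{\left(-3\right) \left(- \frac{1}{2}\right)}{8} = - \frac{3}{8} + \frac{1}{8} \cdot \frac{3}{2} = - \frac{3}{8} + \frac{3}{16} = - \frac{3}{16}$)
$- 6 r{\left(P{\left(5 \right)} \right)} \left(11 - 8\right) = \left(-6\right) \left(- \frac{3}{16}\right) \left(11 - 8\right) = \frac{9}{8} \cdot 3 = \frac{27}{8}$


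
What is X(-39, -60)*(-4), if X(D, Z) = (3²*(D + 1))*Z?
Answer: -82080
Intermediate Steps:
X(D, Z) = Z*(9 + 9*D) (X(D, Z) = (9*(1 + D))*Z = (9 + 9*D)*Z = Z*(9 + 9*D))
X(-39, -60)*(-4) = (9*(-60)*(1 - 39))*(-4) = (9*(-60)*(-38))*(-4) = 20520*(-4) = -82080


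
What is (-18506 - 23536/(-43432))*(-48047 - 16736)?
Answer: 6508497429356/5429 ≈ 1.1988e+9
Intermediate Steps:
(-18506 - 23536/(-43432))*(-48047 - 16736) = (-18506 - 23536*(-1/43432))*(-64783) = (-18506 + 2942/5429)*(-64783) = -100466132/5429*(-64783) = 6508497429356/5429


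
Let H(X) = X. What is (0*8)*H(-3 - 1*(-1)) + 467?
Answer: 467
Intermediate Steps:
(0*8)*H(-3 - 1*(-1)) + 467 = (0*8)*(-3 - 1*(-1)) + 467 = 0*(-3 + 1) + 467 = 0*(-2) + 467 = 0 + 467 = 467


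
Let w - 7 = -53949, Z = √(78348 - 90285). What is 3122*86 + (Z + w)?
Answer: 214550 + I*√11937 ≈ 2.1455e+5 + 109.26*I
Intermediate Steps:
Z = I*√11937 (Z = √(-11937) = I*√11937 ≈ 109.26*I)
w = -53942 (w = 7 - 53949 = -53942)
3122*86 + (Z + w) = 3122*86 + (I*√11937 - 53942) = 268492 + (-53942 + I*√11937) = 214550 + I*√11937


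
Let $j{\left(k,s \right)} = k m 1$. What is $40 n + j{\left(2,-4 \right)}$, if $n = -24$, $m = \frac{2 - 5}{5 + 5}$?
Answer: $- \frac{4803}{5} \approx -960.6$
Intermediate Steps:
$m = - \frac{3}{10} \approx -0.3$
$j{\left(k,s \right)} = - \frac{3 k}{10}$ ($j{\left(k,s \right)} = k \left(- \frac{3}{10}\right) 1 = - \frac{3 k}{10} \cdot 1 = - \frac{3 k}{10}$)
$40 n + j{\left(2,-4 \right)} = 40 \left(-24\right) - \frac{3}{5} = -960 - \frac{3}{5} = - \frac{4803}{5}$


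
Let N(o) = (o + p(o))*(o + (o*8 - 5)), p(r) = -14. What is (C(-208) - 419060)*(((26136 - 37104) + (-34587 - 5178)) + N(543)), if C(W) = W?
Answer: -1061521589460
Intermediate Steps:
N(o) = (-14 + o)*(-5 + 9*o) (N(o) = (o - 14)*(o + (o*8 - 5)) = (-14 + o)*(o + (8*o - 5)) = (-14 + o)*(o + (-5 + 8*o)) = (-14 + o)*(-5 + 9*o))
(C(-208) - 419060)*(((26136 - 37104) + (-34587 - 5178)) + N(543)) = (-208 - 419060)*(((26136 - 37104) + (-34587 - 5178)) + (70 - 131*543 + 9*543²)) = -419268*((-10968 - 39765) + (70 - 71133 + 9*294849)) = -419268*(-50733 + (70 - 71133 + 2653641)) = -419268*(-50733 + 2582578) = -419268*2531845 = -1061521589460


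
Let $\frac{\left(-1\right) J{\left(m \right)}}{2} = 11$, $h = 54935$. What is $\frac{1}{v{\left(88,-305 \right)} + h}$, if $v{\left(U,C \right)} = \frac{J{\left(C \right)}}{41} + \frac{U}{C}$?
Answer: $\frac{12505}{686951857} \approx 1.8204 \cdot 10^{-5}$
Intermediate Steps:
$J{\left(m \right)} = -22$ ($J{\left(m \right)} = \left(-2\right) 11 = -22$)
$v{\left(U,C \right)} = - \frac{22}{41} + \frac{U}{C}$
$\frac{1}{v{\left(88,-305 \right)} + h} = \frac{1}{\left(- \frac{22}{41} + \frac{88}{-305}\right) + 54935} = \frac{1}{\left(- \frac{22}{41} + 88 \left(- \frac{1}{305}\right)\right) + 54935} = \frac{1}{\left(- \frac{22}{41} - \frac{88}{305}\right) + 54935} = \frac{1}{- \frac{10318}{12505} + 54935} = \frac{1}{\frac{686951857}{12505}} = \frac{12505}{686951857}$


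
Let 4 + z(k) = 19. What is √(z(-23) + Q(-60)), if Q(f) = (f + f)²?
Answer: 31*√15 ≈ 120.06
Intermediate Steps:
z(k) = 15 (z(k) = -4 + 19 = 15)
Q(f) = 4*f² (Q(f) = (2*f)² = 4*f²)
√(z(-23) + Q(-60)) = √(15 + 4*(-60)²) = √(15 + 4*3600) = √(15 + 14400) = √14415 = 31*√15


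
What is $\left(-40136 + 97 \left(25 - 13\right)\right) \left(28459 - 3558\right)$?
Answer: $-970441772$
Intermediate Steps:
$\left(-40136 + 97 \left(25 - 13\right)\right) \left(28459 - 3558\right) = \left(-40136 + 97 \cdot 12\right) 24901 = \left(-40136 + 1164\right) 24901 = \left(-38972\right) 24901 = -970441772$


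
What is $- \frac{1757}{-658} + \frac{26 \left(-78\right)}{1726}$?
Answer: $\frac{121297}{81122} \approx 1.4952$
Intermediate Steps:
$- \frac{1757}{-658} + \frac{26 \left(-78\right)}{1726} = \left(-1757\right) \left(- \frac{1}{658}\right) - \frac{1014}{863} = \frac{251}{94} - \frac{1014}{863} = \frac{121297}{81122}$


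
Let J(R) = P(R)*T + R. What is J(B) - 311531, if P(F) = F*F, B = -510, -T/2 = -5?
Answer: 2288959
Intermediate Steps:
T = 10 (T = -2*(-5) = 10)
P(F) = F²
J(R) = R + 10*R² (J(R) = R²*10 + R = 10*R² + R = R + 10*R²)
J(B) - 311531 = -510*(1 + 10*(-510)) - 311531 = -510*(1 - 5100) - 311531 = -510*(-5099) - 311531 = 2600490 - 311531 = 2288959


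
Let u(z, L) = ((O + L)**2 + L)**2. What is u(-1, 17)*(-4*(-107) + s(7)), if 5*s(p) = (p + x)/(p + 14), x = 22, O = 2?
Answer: 305969076/5 ≈ 6.1194e+7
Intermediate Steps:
s(p) = (22 + p)/(5*(14 + p)) (s(p) = ((p + 22)/(p + 14))/5 = ((22 + p)/(14 + p))/5 = (22 + p)/(5*(14 + p)))
u(z, L) = (L + (2 + L)**2)**2 (u(z, L) = ((2 + L)**2 + L)**2 = (L + (2 + L)**2)**2)
u(-1, 17)*(-4*(-107) + s(7)) = (17 + (2 + 17)**2)**2*(-4*(-107) + (22 + 7)/(5*(14 + 7))) = (17 + 19**2)**2*(428 + (1/5)*29/21) = (17 + 361)**2*(428 + (1/5)*(1/21)*29) = 378**2*(428 + 29/105) = 142884*(44969/105) = 305969076/5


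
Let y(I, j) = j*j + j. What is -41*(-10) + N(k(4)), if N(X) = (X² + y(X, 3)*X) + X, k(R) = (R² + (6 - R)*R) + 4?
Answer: 1558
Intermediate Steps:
y(I, j) = j + j² (y(I, j) = j² + j = j + j²)
k(R) = 4 + R² + R*(6 - R) (k(R) = (R² + R*(6 - R)) + 4 = 4 + R² + R*(6 - R))
N(X) = X² + 13*X (N(X) = (X² + (3*(1 + 3))*X) + X = (X² + (3*4)*X) + X = (X² + 12*X) + X = X² + 13*X)
-41*(-10) + N(k(4)) = -41*(-10) + (4 + 6*4)*(13 + (4 + 6*4)) = 410 + (4 + 24)*(13 + (4 + 24)) = 410 + 28*(13 + 28) = 410 + 28*41 = 410 + 1148 = 1558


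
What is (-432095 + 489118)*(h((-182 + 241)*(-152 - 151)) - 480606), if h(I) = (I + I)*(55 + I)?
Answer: 36308094099186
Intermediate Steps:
h(I) = 2*I*(55 + I) (h(I) = (2*I)*(55 + I) = 2*I*(55 + I))
(-432095 + 489118)*(h((-182 + 241)*(-152 - 151)) - 480606) = (-432095 + 489118)*(2*((-182 + 241)*(-152 - 151))*(55 + (-182 + 241)*(-152 - 151)) - 480606) = 57023*(2*(59*(-303))*(55 + 59*(-303)) - 480606) = 57023*(2*(-17877)*(55 - 17877) - 480606) = 57023*(2*(-17877)*(-17822) - 480606) = 57023*(637207788 - 480606) = 57023*636727182 = 36308094099186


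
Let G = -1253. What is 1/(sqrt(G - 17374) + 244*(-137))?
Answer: -33428/1117449811 - I*sqrt(18627)/1117449811 ≈ -2.9915e-5 - 1.2214e-7*I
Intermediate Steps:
1/(sqrt(G - 17374) + 244*(-137)) = 1/(sqrt(-1253 - 17374) + 244*(-137)) = 1/(sqrt(-18627) - 33428) = 1/(I*sqrt(18627) - 33428) = 1/(-33428 + I*sqrt(18627))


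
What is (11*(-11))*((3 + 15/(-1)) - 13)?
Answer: 3025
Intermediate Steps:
(11*(-11))*((3 + 15/(-1)) - 13) = -121*((3 + 15*(-1)) - 13) = -121*((3 - 15) - 13) = -121*(-12 - 13) = -121*(-25) = 3025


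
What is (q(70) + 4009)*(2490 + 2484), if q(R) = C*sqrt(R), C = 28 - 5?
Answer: 19940766 + 114402*sqrt(70) ≈ 2.0898e+7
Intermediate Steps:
C = 23
q(R) = 23*sqrt(R)
(q(70) + 4009)*(2490 + 2484) = (23*sqrt(70) + 4009)*(2490 + 2484) = (4009 + 23*sqrt(70))*4974 = 19940766 + 114402*sqrt(70)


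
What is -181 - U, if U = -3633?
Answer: 3452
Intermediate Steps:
-181 - U = -181 - 1*(-3633) = -181 + 3633 = 3452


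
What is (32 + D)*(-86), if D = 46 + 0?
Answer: -6708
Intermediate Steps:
D = 46
(32 + D)*(-86) = (32 + 46)*(-86) = 78*(-86) = -6708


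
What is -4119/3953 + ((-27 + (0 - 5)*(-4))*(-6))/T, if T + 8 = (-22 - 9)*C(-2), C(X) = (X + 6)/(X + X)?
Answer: 71289/90919 ≈ 0.78409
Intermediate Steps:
C(X) = (6 + X)/(2*X) (C(X) = (6 + X)/((2*X)) = (6 + X)*(1/(2*X)) = (6 + X)/(2*X))
T = 23 (T = -8 + (-22 - 9)*((½)*(6 - 2)/(-2)) = -8 - 31*(-1)*4/(2*2) = -8 - 31*(-1) = -8 + 31 = 23)
-4119/3953 + ((-27 + (0 - 5)*(-4))*(-6))/T = -4119/3953 + ((-27 + (0 - 5)*(-4))*(-6))/23 = -4119*1/3953 + ((-27 - 5*(-4))*(-6))*(1/23) = -4119/3953 + ((-27 + 20)*(-6))*(1/23) = -4119/3953 - 7*(-6)*(1/23) = -4119/3953 + 42*(1/23) = -4119/3953 + 42/23 = 71289/90919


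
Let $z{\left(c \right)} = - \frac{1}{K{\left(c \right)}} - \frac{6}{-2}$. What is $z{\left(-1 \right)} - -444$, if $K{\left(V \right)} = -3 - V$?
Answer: $\frac{895}{2} \approx 447.5$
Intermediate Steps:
$z{\left(c \right)} = 3 - \frac{1}{-3 - c}$ ($z{\left(c \right)} = - \frac{1}{-3 - c} - \frac{6}{-2} = - \frac{1}{-3 - c} - -3 = - \frac{1}{-3 - c} + 3 = 3 - \frac{1}{-3 - c}$)
$z{\left(-1 \right)} - -444 = \frac{10 + 3 \left(-1\right)}{3 - 1} - -444 = \frac{10 - 3}{2} + 444 = \frac{1}{2} \cdot 7 + 444 = \frac{7}{2} + 444 = \frac{895}{2}$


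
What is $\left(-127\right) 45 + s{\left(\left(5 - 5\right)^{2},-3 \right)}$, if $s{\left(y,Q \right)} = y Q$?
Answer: $-5715$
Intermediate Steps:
$s{\left(y,Q \right)} = Q y$
$\left(-127\right) 45 + s{\left(\left(5 - 5\right)^{2},-3 \right)} = \left(-127\right) 45 - 3 \left(5 - 5\right)^{2} = -5715 - 3 \cdot 0^{2} = -5715 - 0 = -5715 + 0 = -5715$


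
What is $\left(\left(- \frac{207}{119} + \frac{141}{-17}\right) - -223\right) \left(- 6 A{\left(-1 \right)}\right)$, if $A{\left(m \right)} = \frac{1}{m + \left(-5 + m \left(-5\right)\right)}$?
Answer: $\frac{152058}{119} \approx 1277.8$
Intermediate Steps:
$A{\left(m \right)} = \frac{1}{-5 - 4 m}$ ($A{\left(m \right)} = \frac{1}{m - \left(5 + 5 m\right)} = \frac{1}{-5 - 4 m}$)
$\left(\left(- \frac{207}{119} + \frac{141}{-17}\right) - -223\right) \left(- 6 A{\left(-1 \right)}\right) = \left(\left(- \frac{207}{119} + \frac{141}{-17}\right) - -223\right) \left(- 6 \left(- \frac{1}{5 + 4 \left(-1\right)}\right)\right) = \left(\left(\left(-207\right) \frac{1}{119} + 141 \left(- \frac{1}{17}\right)\right) + 223\right) \left(- 6 \left(- \frac{1}{5 - 4}\right)\right) = \left(\left(- \frac{207}{119} - \frac{141}{17}\right) + 223\right) \left(- 6 \left(- 1^{-1}\right)\right) = \left(- \frac{1194}{119} + 223\right) \left(- 6 \left(\left(-1\right) 1\right)\right) = \frac{25343 \left(\left(-6\right) \left(-1\right)\right)}{119} = \frac{25343}{119} \cdot 6 = \frac{152058}{119}$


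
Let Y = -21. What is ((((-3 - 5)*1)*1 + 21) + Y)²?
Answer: 64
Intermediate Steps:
((((-3 - 5)*1)*1 + 21) + Y)² = ((((-3 - 5)*1)*1 + 21) - 21)² = ((-8*1*1 + 21) - 21)² = ((-8*1 + 21) - 21)² = ((-8 + 21) - 21)² = (13 - 21)² = (-8)² = 64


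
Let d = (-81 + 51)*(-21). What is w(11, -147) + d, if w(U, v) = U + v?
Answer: 494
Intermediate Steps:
d = 630 (d = -30*(-21) = 630)
w(11, -147) + d = (11 - 147) + 630 = -136 + 630 = 494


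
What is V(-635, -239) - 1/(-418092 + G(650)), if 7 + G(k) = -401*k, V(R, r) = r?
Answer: -162221010/678749 ≈ -239.00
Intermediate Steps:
G(k) = -7 - 401*k
V(-635, -239) - 1/(-418092 + G(650)) = -239 - 1/(-418092 + (-7 - 401*650)) = -239 - 1/(-418092 + (-7 - 260650)) = -239 - 1/(-418092 - 260657) = -239 - 1/(-678749) = -239 - 1*(-1/678749) = -239 + 1/678749 = -162221010/678749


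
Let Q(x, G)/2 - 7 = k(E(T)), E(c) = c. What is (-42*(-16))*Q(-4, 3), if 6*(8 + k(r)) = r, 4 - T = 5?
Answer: -1568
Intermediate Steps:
T = -1 (T = 4 - 1*5 = 4 - 5 = -1)
k(r) = -8 + r/6
Q(x, G) = -7/3 (Q(x, G) = 14 + 2*(-8 + (⅙)*(-1)) = 14 + 2*(-8 - ⅙) = 14 + 2*(-49/6) = 14 - 49/3 = -7/3)
(-42*(-16))*Q(-4, 3) = -42*(-16)*(-7/3) = 672*(-7/3) = -1568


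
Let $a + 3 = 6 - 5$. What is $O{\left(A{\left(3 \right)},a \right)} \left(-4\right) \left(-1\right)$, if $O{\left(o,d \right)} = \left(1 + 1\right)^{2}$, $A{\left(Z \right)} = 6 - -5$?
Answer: $16$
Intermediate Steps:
$a = -2$ ($a = -3 + \left(6 - 5\right) = -3 + 1 = -2$)
$A{\left(Z \right)} = 11$ ($A{\left(Z \right)} = 6 + 5 = 11$)
$O{\left(o,d \right)} = 4$ ($O{\left(o,d \right)} = 2^{2} = 4$)
$O{\left(A{\left(3 \right)},a \right)} \left(-4\right) \left(-1\right) = 4 \left(-4\right) \left(-1\right) = \left(-16\right) \left(-1\right) = 16$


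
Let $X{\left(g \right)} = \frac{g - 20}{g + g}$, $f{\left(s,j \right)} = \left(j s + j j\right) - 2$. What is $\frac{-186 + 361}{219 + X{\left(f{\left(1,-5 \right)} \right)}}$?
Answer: $\frac{450}{563} \approx 0.79929$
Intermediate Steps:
$f{\left(s,j \right)} = -2 + j^{2} + j s$ ($f{\left(s,j \right)} = \left(j s + j^{2}\right) - 2 = \left(j^{2} + j s\right) - 2 = -2 + j^{2} + j s$)
$X{\left(g \right)} = \frac{-20 + g}{2 g}$
$\frac{-186 + 361}{219 + X{\left(f{\left(1,-5 \right)} \right)}} = \frac{-186 + 361}{219 + \frac{-20 - \left(7 - 25\right)}{2 \left(-2 + \left(-5\right)^{2} - 5\right)}} = \frac{175}{219 + \frac{-20 - -18}{2 \left(-2 + 25 - 5\right)}} = \frac{175}{219 + \frac{-20 + 18}{2 \cdot 18}} = \frac{175}{219 + \frac{1}{2} \cdot \frac{1}{18} \left(-2\right)} = \frac{175}{219 - \frac{1}{18}} = \frac{175}{\frac{3941}{18}} = 175 \cdot \frac{18}{3941} = \frac{450}{563}$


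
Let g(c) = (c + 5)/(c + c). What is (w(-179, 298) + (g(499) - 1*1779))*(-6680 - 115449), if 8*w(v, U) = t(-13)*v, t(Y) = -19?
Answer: 659820608237/3992 ≈ 1.6529e+8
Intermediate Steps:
g(c) = (5 + c)/(2*c) (g(c) = (5 + c)/((2*c)) = (5 + c)*(1/(2*c)) = (5 + c)/(2*c))
w(v, U) = -19*v/8 (w(v, U) = (-19*v)/8 = -19*v/8)
(w(-179, 298) + (g(499) - 1*1779))*(-6680 - 115449) = (-19/8*(-179) + ((1/2)*(5 + 499)/499 - 1*1779))*(-6680 - 115449) = (3401/8 + ((1/2)*(1/499)*504 - 1779))*(-122129) = (3401/8 + (252/499 - 1779))*(-122129) = (3401/8 - 887469/499)*(-122129) = -5402653/3992*(-122129) = 659820608237/3992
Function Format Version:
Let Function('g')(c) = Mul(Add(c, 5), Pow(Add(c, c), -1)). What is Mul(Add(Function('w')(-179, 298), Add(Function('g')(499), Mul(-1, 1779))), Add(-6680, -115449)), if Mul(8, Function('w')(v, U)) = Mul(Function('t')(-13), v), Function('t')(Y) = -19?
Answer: Rational(659820608237, 3992) ≈ 1.6529e+8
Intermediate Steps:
Function('g')(c) = Mul(Rational(1, 2), Pow(c, -1), Add(5, c)) (Function('g')(c) = Mul(Add(5, c), Pow(Mul(2, c), -1)) = Mul(Add(5, c), Mul(Rational(1, 2), Pow(c, -1))) = Mul(Rational(1, 2), Pow(c, -1), Add(5, c)))
Function('w')(v, U) = Mul(Rational(-19, 8), v) (Function('w')(v, U) = Mul(Rational(1, 8), Mul(-19, v)) = Mul(Rational(-19, 8), v))
Mul(Add(Function('w')(-179, 298), Add(Function('g')(499), Mul(-1, 1779))), Add(-6680, -115449)) = Mul(Add(Mul(Rational(-19, 8), -179), Add(Mul(Rational(1, 2), Pow(499, -1), Add(5, 499)), Mul(-1, 1779))), Add(-6680, -115449)) = Mul(Add(Rational(3401, 8), Add(Mul(Rational(1, 2), Rational(1, 499), 504), -1779)), -122129) = Mul(Add(Rational(3401, 8), Add(Rational(252, 499), -1779)), -122129) = Mul(Add(Rational(3401, 8), Rational(-887469, 499)), -122129) = Mul(Rational(-5402653, 3992), -122129) = Rational(659820608237, 3992)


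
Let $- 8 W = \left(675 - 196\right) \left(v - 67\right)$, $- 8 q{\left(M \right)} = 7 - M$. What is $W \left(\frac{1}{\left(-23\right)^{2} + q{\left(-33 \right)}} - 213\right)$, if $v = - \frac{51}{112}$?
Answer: $- \frac{403902909295}{469504} \approx -8.6028 \cdot 10^{5}$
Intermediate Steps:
$v = - \frac{51}{112}$ ($v = \left(-51\right) \frac{1}{112} = - \frac{51}{112} \approx -0.45536$)
$q{\left(M \right)} = - \frac{7}{8} + \frac{M}{8}$ ($q{\left(M \right)} = - \frac{7 - M}{8} = - \frac{7}{8} + \frac{M}{8}$)
$W = \frac{3618845}{896}$ ($W = - \frac{\left(675 - 196\right) \left(- \frac{51}{112} - 67\right)}{8} = - \frac{479 \left(- \frac{7555}{112}\right)}{8} = \left(- \frac{1}{8}\right) \left(- \frac{3618845}{112}\right) = \frac{3618845}{896} \approx 4038.9$)
$W \left(\frac{1}{\left(-23\right)^{2} + q{\left(-33 \right)}} - 213\right) = \frac{3618845 \left(\frac{1}{\left(-23\right)^{2} + \left(- \frac{7}{8} + \frac{1}{8} \left(-33\right)\right)} - 213\right)}{896} = \frac{3618845 \left(\frac{1}{529 - 5} - 213\right)}{896} = \frac{3618845 \left(\frac{1}{524} - 213\right)}{896} = \frac{3618845}{896} \left(- \frac{111611}{524}\right) = - \frac{403902909295}{469504}$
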